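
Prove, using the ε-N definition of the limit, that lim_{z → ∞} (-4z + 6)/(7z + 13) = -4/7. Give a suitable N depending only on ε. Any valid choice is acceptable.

Let ε > 0 be given. We seek N > 0 such that z > N implies |(-4z + 6)/(7z + 13) + 4/7| < ε.
(-4z + 6)/(7z + 13) + 4/7 = (7(-4z + 6) − (-4)(7z + 13)) / (7(7z + 13)) = 94/(7(7z + 13)).
For z > 0 we have 7z + 13 > 7z, so |(-4z + 6)/(7z + 13) + 4/7| = 94/(7(7z + 13)) < 94/(7·7z) = (94/49)/z.
Thus |(-4z + 6)/(7z + 13) + 4/7| < ε whenever z > (94/49)/ε.
Take N = (94/49)/ε. If z > N then |(-4z + 6)/(7z + 13) + 4/7| < (94/49)/z < ε.

N = (94/49)/ε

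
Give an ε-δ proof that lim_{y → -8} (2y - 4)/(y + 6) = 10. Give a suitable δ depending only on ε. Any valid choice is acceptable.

δ = min(1, (1/8)ε)

Let ε > 0. We want δ > 0 with 0 < |y + 8| < δ ⇒ |(2y - 4)/(y + 6) − 10| < ε.
Combining over a common denominator, (2y - 4)/(y + 6) − 10 = [(2y - 4)·(-2) − (-20)·(y + 6)] / [(-2)·(y + 6)] = 16(y + 8) / ((-2)(y + 6)).
So |(2y - 4)/(y + 6) − 10| = 16|y + 8| / (2·|y + 6|).
Restrict δ ≤ 1. Then |y + 8| < 1 gives |y + 6| = |(y + 8) + (-2)| ≥ 2 − 1 = 1.
Hence |(2y - 4)/(y + 6) − 10| < 16|y + 8|/(2·1) = 8|y + 8|, which is < ε once |y + 8| < (1/8)ε.
Take δ = min(1, (1/8)ε). Then 0 < |y + 8| < δ forces both bounds, so |(2y - 4)/(y + 6) − 10| < ε.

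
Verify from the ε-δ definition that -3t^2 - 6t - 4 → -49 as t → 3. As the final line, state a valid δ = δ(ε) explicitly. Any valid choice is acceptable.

Let ε > 0. We want δ > 0 such that 0 < |t − 3| < δ implies |(-3t^2 - 6t - 4) + 49| < ε.
(-3t^2 - 6t - 4) + 49 = -3t^2 - 6t + 45 = (t − 3)(-3t - 15).
So |(-3t^2 - 6t - 4) + 49| = |t − 3|·|-3t - 15|.
Require δ ≤ 1. Then |t − 3| < 1 gives |t| < 4, and by the triangle inequality |-3t - 15| ≤ 3·4 + 15 = 27.
Hence |(-3t^2 - 6t - 4) + 49| ≤ 27|t − 3| < ε provided |t − 3| < ε/27.
Take δ = min(1, ε/27). Then 0 < |t − 3| < δ gives both |t − 3| < 1 and |t − 3| < ε/27, so |(-3t^2 - 6t - 4) + 49| < ε.

δ = min(1, ε/27)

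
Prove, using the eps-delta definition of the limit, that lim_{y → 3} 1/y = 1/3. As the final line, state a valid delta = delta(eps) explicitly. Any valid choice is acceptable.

Let eps > 0 be given. We seek delta > 0 such that 0 < |y − 3| < delta implies |1/y − (1/3)| < eps.
|1/y − (1/3)| = |3 − y|/(3·|y|) = |y − 3|/(3|y|).
Restrict delta ≤ 3/2. Then |y − 3| < 3/2 gives |y| > 3/2, so 3|y| > 9/2.
Then |1/y − (1/3)| < |y − 3|/(9/2), which is < eps when |y − 3| < (9/2)eps.
Take delta = min(3/2, (9/2)eps). Then 0 < |y − 3| < delta gives both |y − 3| < 3/2 and |y − 3| < (9/2)eps, so |1/y − (1/3)| < eps.

delta = min(3/2, (9/2)eps)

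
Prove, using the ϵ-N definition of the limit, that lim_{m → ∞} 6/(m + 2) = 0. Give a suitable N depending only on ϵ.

N = 6/ϵ

Fix ϵ > 0. For m ≥ 1, |6/(m + 2) − 0| = 6/(m + 2) ≤ 6/m.
We need 6/m < ϵ, i.e. m > 6/ϵ.
Take N = 6/ϵ. If m > N then |6/(m + 2)| ≤ 6/m < ϵ.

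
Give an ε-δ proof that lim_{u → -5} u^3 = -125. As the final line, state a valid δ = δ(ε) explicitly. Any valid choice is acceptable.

δ = min(1, ε/91)

Let ε > 0. We seek δ > 0 with 0 < |u + 5| < δ ⇒ |u^3 + 125| < ε.
Factor: u^3 + 125 = (u + 5)(u^2 - 5u + 25), so |u^3 + 125| = |u + 5|·|u^2 - 5u + 25|.
Impose δ ≤ 1 so that |u| < 6; then |u^2 - 5u + 25| ≤ 91.
Hence |u^3 + 125| ≤ 91|u + 5|, which is < ε once |u + 5| < ε/91.
Take δ = min(1, ε/91). If 0 < |u + 5| < δ then both bounds hold and |u^3 + 125| ≤ 91|u + 5| < 91·(ε/91) = ε.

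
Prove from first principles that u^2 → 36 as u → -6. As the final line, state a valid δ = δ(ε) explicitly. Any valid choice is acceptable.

Fix ε > 0. We seek δ > 0 with 0 < |u + 6| < δ ⇒ |u^2 − 36| < ε.
Factor: u^2 − 36 = (u + 6)(u - 6), so |u^2 − 36| = |u + 6|·|u - 6|.
Restrict δ ≤ 1. Then |u + 6| < 1 gives |u| < 7, so by the triangle inequality |u - 6| ≤ 7 + 6 = 13.
Hence |u^2 − 36| ≤ 13|u + 6|, which is < ε once |u + 6| < ε/13.
Take δ = min(1, ε/13). If 0 < |u + 6| < δ then both bounds hold and |u^2 − 36| ≤ 13|u + 6| < 13·(ε/13) = ε.

δ = min(1, ε/13)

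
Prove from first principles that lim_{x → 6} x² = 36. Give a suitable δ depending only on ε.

δ = min(2, ε/14)

Let ε > 0. We seek δ > 0 with 0 < |x − 6| < δ ⇒ |x² − 36| < ε.
Factor: x² − 36 = (x − 6)(x + 6), so |x² − 36| = |x − 6|·|x + 6|.
Impose δ ≤ 2 so that |x| < 8; then |x + 6| ≤ 14.
Hence |x² − 36| ≤ 14|x − 6|, which is < ε once |x − 6| < ε/14.
Take δ = min(2, ε/14). If 0 < |x − 6| < δ then both bounds hold and |x² − 36| ≤ 14|x − 6| < 14·(ε/14) = ε.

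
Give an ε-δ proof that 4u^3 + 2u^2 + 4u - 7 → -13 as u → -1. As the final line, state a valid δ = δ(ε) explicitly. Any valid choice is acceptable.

Let ε > 0. We want δ > 0 such that 0 < |u + 1| < δ implies |(4u^3 + 2u^2 + 4u - 7) + 13| < ε.
(4u^3 + 2u^2 + 4u - 7) + 13 = 4u^3 + 2u^2 + 4u + 6 = (u + 1)(4u^2 - 2u + 6).
So |(4u^3 + 2u^2 + 4u - 7) + 13| = |u + 1|·|4u^2 - 2u + 6|.
Assume first that |u + 1| < 1, so |u| < 2. Then |4u^2 - 2u + 6| ≤ 4·2^2 + 2·2 + 6 = 26.
Hence |(4u^3 + 2u^2 + 4u - 7) + 13| ≤ 26|u + 1| < ε provided |u + 1| < ε/26.
Take δ = min(1, ε/26). Then 0 < |u + 1| < δ gives both |u + 1| < 1 and |u + 1| < ε/26, so |(4u^3 + 2u^2 + 4u - 7) + 13| < ε.

δ = min(1, ε/26)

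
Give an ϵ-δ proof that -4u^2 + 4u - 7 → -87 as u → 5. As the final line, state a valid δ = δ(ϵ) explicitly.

δ = min(1, ϵ/40)

Suppose ϵ > 0. We want δ > 0 such that 0 < |u − 5| < δ implies |(-4u^2 + 4u - 7) + 87| < ϵ.
(-4u^2 + 4u - 7) + 87 = -4u^2 + 4u + 80 = (u − 5)(-4u - 16).
So |(-4u^2 + 4u - 7) + 87| = |u − 5|·|-4u - 16|.
Require δ ≤ 1. Then |u − 5| < 1 gives |u| < 6, and by the triangle inequality |-4u - 16| ≤ 4·6 + 16 = 40.
Hence |(-4u^2 + 4u - 7) + 87| ≤ 40|u − 5| < ϵ provided |u − 5| < ϵ/40.
Take δ = min(1, ϵ/40). Then 0 < |u − 5| < δ gives both |u − 5| < 1 and |u − 5| < ϵ/40, so |(-4u^2 + 4u - 7) + 87| < ϵ.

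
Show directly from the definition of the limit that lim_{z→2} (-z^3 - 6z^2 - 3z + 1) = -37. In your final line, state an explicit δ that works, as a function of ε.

δ = min(1, ε/52)

Let ε > 0 be given. We want δ > 0 such that 0 < |z − 2| < δ implies |(-z^3 - 6z^2 - 3z + 1) + 37| < ε.
(-z^3 - 6z^2 - 3z + 1) + 37 = -z^3 - 6z^2 - 3z + 38 = (z − 2)(-z^2 - 8z - 19).
So |(-z^3 - 6z^2 - 3z + 1) + 37| = |z − 2|·|-z^2 - 8z - 19|.
Require δ ≤ 1. Then |z − 2| < 1 gives |z| < 3, and by the triangle inequality |-z^2 - 8z - 19| ≤ 3^2 + 8·3 + 19 = 52.
Hence |(-z^3 - 6z^2 - 3z + 1) + 37| ≤ 52|z − 2| < ε provided |z − 2| < ε/52.
Choosing δ = min(1, ε/52) ensures both conditions, hence |(-z^3 - 6z^2 - 3z + 1) + 37| < ε.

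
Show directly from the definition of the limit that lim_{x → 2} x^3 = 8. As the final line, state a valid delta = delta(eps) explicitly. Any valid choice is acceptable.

delta = min(1, eps/19)

Suppose eps > 0. We seek delta > 0 with 0 < |x − 2| < delta ⇒ |x^3 − 8| < eps.
Factor: x^3 − 8 = (x − 2)(x^2 + 2x + 4), so |x^3 − 8| = |x − 2|·|x^2 + 2x + 4|.
Restrict delta ≤ 1. Then |x − 2| < 1 gives |x| < 3, so by the triangle inequality |x^2 + 2x + 4| ≤ 3^2 + 2·3 + 4 = 19.
Hence |x^3 − 8| ≤ 19|x − 2|, which is < eps once |x − 2| < eps/19.
Take delta = min(1, eps/19). If 0 < |x − 2| < delta then both bounds hold and |x^3 − 8| ≤ 19|x − 2| < 19·(eps/19) = eps.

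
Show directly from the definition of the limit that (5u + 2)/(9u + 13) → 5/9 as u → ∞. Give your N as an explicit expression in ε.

Let ε > 0 be given. We seek N > 0 such that u > N implies |(5u + 2)/(9u + 13) − (5/9)| < ε.
(5u + 2)/(9u + 13) − (5/9) = (9(5u + 2) − 5(9u + 13)) / (9(9u + 13)) = -47/(9(9u + 13)).
For u > 0 we have 9u + 13 > 9u, so |(5u + 2)/(9u + 13) − (5/9)| = 47/(9(9u + 13)) < 47/(9·9u) = (47/81)/u.
Thus |(5u + 2)/(9u + 13) − (5/9)| < ε whenever u > (47/81)/ε.
Take N = (47/81)/ε. If u > N then |(5u + 2)/(9u + 13) − (5/9)| < (47/81)/u < ε.

N = (47/81)/ε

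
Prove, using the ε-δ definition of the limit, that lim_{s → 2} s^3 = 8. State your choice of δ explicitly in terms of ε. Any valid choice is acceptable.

Let ε > 0 be given. We seek δ > 0 with 0 < |s − 2| < δ ⇒ |s^3 − 8| < ε.
Factor: s^3 − 8 = (s − 2)(s^2 + 2s + 4), so |s^3 − 8| = |s − 2|·|s^2 + 2s + 4|.
Impose δ ≤ 1 so that |s| < 3; then |s^2 + 2s + 4| ≤ 19.
Hence |s^3 − 8| ≤ 19|s − 2|, which is < ε once |s − 2| < ε/19.
Take δ = min(1, ε/19). If 0 < |s − 2| < δ then both bounds hold and |s^3 − 8| ≤ 19|s − 2| < 19·(ε/19) = ε.

δ = min(1, ε/19)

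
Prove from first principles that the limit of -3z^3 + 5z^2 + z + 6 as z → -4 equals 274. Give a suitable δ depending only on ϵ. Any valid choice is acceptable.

δ = min(1, ϵ/227)

Let ϵ > 0. We want δ > 0 such that 0 < |z + 4| < δ implies |(-3z^3 + 5z^2 + z + 6) − 274| < ϵ.
(-3z^3 + 5z^2 + z + 6) − 274 = -3z^3 + 5z^2 + z - 268 = (z + 4)(-3z^2 + 17z - 67).
So |(-3z^3 + 5z^2 + z + 6) − 274| = |z + 4|·|-3z^2 + 17z - 67|.
Require δ ≤ 1. Then |z + 4| < 1 gives |z| < 5, and by the triangle inequality |-3z^2 + 17z - 67| ≤ 3·5^2 + 17·5 + 67 = 227.
Hence |(-3z^3 + 5z^2 + z + 6) − 274| ≤ 227|z + 4| < ϵ provided |z + 4| < ϵ/227.
Choosing δ = min(1, ϵ/227) ensures both conditions, hence |(-3z^3 + 5z^2 + z + 6) − 274| < ϵ.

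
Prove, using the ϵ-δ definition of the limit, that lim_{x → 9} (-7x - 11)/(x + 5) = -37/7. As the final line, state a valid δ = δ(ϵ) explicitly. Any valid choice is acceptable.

δ = min(7, (49/12)ϵ)

Suppose ϵ > 0. We want δ > 0 with 0 < |x − 9| < δ ⇒ |(-7x - 11)/(x + 5) + 37/7| < ϵ.
Combining over a common denominator, (-7x - 11)/(x + 5) + 37/7 = [(-7x - 11)·14 − (-74)·(x + 5)] / [14·(x + 5)] = -24(x − 9) / (14(x + 5)).
So |(-7x - 11)/(x + 5) + 37/7| = 24|x − 9| / (14·|x + 5|).
Require δ ≤ 7, so |x + 5| ≥ |14| − |x − 9| > 14 − 7 = 7.
Hence |(-7x - 11)/(x + 5) + 37/7| < 24|x − 9|/(14·7) = (12/49)|x − 9|, which is < ϵ once |x − 9| < (49/12)ϵ.
Take δ = min(7, (49/12)ϵ). Then 0 < |x − 9| < δ forces both bounds, so |(-7x - 11)/(x + 5) + 37/7| < ϵ.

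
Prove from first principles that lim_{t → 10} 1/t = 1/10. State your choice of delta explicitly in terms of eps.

delta = min(5, 50eps)

Let eps > 0 be given. We seek delta > 0 such that 0 < |t − 10| < delta implies |1/t − (1/10)| < eps.
|1/t − (1/10)| = |10 − t|/(10·|t|) = |t − 10|/(10|t|).
Require delta ≤ 5 so that |t| > 10 − 5 = 5, hence 10|t| > 50.
Then |1/t − (1/10)| < |t − 10|/50, which is < eps when |t − 10| < 50eps.
Take delta = min(5, 50eps). Then 0 < |t − 10| < delta gives both |t − 10| < 5 and |t − 10| < 50eps, so |1/t − (1/10)| < eps.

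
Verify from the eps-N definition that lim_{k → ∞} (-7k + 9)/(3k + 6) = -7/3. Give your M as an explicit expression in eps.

M = (23/3)/eps

Fix eps > 0. For k ≥ 1, |(-7k + 9)/(3k + 6) + 7/3| = |69|/(3(3k + 6)) = 69/(3(3k + 6)).
Since 3k + 6 ≥ 3k for k ≥ 1, this is ≤ 69/(3·3k) = (23/3)/k.
So |(-7k + 9)/(3k + 6) + 7/3| < eps whenever k > (23/3)/eps.
Take M = (23/3)/eps. If k > M then |(-7k + 9)/(3k + 6) + 7/3| ≤ (23/3)/k < eps.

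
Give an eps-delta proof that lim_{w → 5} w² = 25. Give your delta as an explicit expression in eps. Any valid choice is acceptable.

delta = min(2, eps/12)

Let eps > 0 be given. We seek delta > 0 with 0 < |w − 5| < delta ⇒ |w² − 25| < eps.
Factor: w² − 25 = (w − 5)(w + 5), so |w² − 25| = |w − 5|·|w + 5|.
Impose delta ≤ 2 so that |w| < 7; then |w + 5| ≤ 12.
Hence |w² − 25| ≤ 12|w − 5|, which is < eps once |w − 5| < eps/12.
Take delta = min(2, eps/12). If 0 < |w − 5| < delta then both bounds hold and |w² − 25| ≤ 12|w − 5| < 12·(eps/12) = eps.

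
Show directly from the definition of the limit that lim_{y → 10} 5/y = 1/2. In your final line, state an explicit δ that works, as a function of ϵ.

δ = min(5, 10ϵ)

Suppose ϵ > 0. We seek δ > 0 such that 0 < |y − 10| < δ implies |5/y − (1/2)| < ϵ.
|5/y − (1/2)| = 5·|10 − y|/(10·|y|) = 5|y − 10|/(10|y|).
Restrict δ ≤ 5. Then |y − 10| < 5 gives |y| > 5, so 10|y| > 50.
Then |5/y − (1/2)| < 5|y − 10|/50, which is < ϵ when |y − 10| < 10ϵ.
Take δ = min(5, 10ϵ). Then 0 < |y − 10| < δ gives both |y − 10| < 5 and |y − 10| < 10ϵ, so |5/y − (1/2)| < ϵ.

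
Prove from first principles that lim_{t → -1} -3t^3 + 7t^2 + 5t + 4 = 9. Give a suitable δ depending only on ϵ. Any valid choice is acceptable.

Fix ϵ > 0. We want δ > 0 such that 0 < |t + 1| < δ implies |(-3t^3 + 7t^2 + 5t + 4) − 9| < ϵ.
(-3t^3 + 7t^2 + 5t + 4) − 9 = -3t^3 + 7t^2 + 5t - 5 = (t + 1)(-3t^2 + 10t - 5).
So |(-3t^3 + 7t^2 + 5t + 4) − 9| = |t + 1|·|-3t^2 + 10t - 5|.
Require δ ≤ 2. Then |t + 1| < 2 gives |t| < 3, and by the triangle inequality |-3t^2 + 10t - 5| ≤ 3·3^2 + 10·3 + 5 = 62.
Hence |(-3t^3 + 7t^2 + 5t + 4) − 9| ≤ 62|t + 1| < ϵ provided |t + 1| < ϵ/62.
Take δ = min(2, ϵ/62). Then 0 < |t + 1| < δ gives both |t + 1| < 2 and |t + 1| < ϵ/62, so |(-3t^3 + 7t^2 + 5t + 4) − 9| < ϵ.

δ = min(2, ϵ/62)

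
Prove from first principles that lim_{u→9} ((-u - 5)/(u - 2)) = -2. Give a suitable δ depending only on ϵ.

δ = min(7/2, (7/2)ϵ)

Suppose ϵ > 0. We want δ > 0 with 0 < |u − 9| < δ ⇒ |(-u - 5)/(u - 2) + 2| < ϵ.
Combining over a common denominator, (-u - 5)/(u - 2) + 2 = [(-u - 5)·7 − (-14)·(u - 2)] / [7·(u - 2)] = 7(u − 9) / (7(u - 2)).
So |(-u - 5)/(u - 2) + 2| = 7|u − 9| / (7·|u − 2|).
Restrict δ ≤ 7/2. Then |u − 9| < 7/2 gives |u − 2| = |(u − 9) + 7| ≥ 7 − 7/2 = 7/2.
Hence |(-u - 5)/(u - 2) + 2| < 7|u − 9|/(7·(7/2)) = (2/7)|u − 9|, which is < ϵ once |u − 9| < (7/2)ϵ.
Take δ = min(7/2, (7/2)ϵ). Then 0 < |u − 9| < δ forces both bounds, so |(-u - 5)/(u - 2) + 2| < ϵ.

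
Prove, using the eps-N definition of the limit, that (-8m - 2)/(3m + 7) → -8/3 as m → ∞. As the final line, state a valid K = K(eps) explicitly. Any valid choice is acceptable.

K = (50/9)/eps

Let eps > 0 be given. For m ≥ 1, |(-8m - 2)/(3m + 7) + 8/3| = |50|/(3(3m + 7)) = 50/(3(3m + 7)).
Since 3m + 7 ≥ 3m for m ≥ 1, this is ≤ 50/(3·3m) = (50/9)/m.
So |(-8m - 2)/(3m + 7) + 8/3| < eps whenever m > (50/9)/eps.
Take K = (50/9)/eps. If m > K then |(-8m - 2)/(3m + 7) + 8/3| ≤ (50/9)/m < eps.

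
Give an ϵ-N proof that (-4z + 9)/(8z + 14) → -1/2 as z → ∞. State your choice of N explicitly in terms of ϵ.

N = 2/ϵ

Let ϵ > 0 be given. We seek N > 0 such that z > N implies |(-4z + 9)/(8z + 14) + 1/2| < ϵ.
(-4z + 9)/(8z + 14) + 1/2 = (8(-4z + 9) − (-4)(8z + 14)) / (8(8z + 14)) = 128/(8(8z + 14)).
For z > 0 we have 8z + 14 > 8z, so |(-4z + 9)/(8z + 14) + 1/2| = 128/(8(8z + 14)) < 128/(8·8z) = 2/z.
Thus |(-4z + 9)/(8z + 14) + 1/2| < ϵ whenever z > 2/ϵ.
Take N = 2/ϵ. If z > N then |(-4z + 9)/(8z + 14) + 1/2| < 2/z < ϵ.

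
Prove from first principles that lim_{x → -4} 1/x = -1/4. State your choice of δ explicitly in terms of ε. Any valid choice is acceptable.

δ = min(2, 8ε)

Let ε > 0 be given. We seek δ > 0 such that 0 < |x + 4| < δ implies |1/x + 1/4| < ε.
|1/x + 1/4| = |-4 − x|/(4·|x|) = |x + 4|/(4|x|).
Restrict δ ≤ 2. Then |x + 4| < 2 gives |x| > 2, so 4|x| > 8.
Then |1/x + 1/4| < |x + 4|/8, which is < ε when |x + 4| < 8ε.
Take δ = min(2, 8ε). Then 0 < |x + 4| < δ gives both |x + 4| < 2 and |x + 4| < 8ε, so |1/x + 1/4| < ε.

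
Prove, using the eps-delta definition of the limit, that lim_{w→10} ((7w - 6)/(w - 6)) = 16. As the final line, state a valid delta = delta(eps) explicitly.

delta = min(2, (2/9)eps)

Fix eps > 0. We want delta > 0 with 0 < |w − 10| < delta ⇒ |(7w - 6)/(w - 6) − 16| < eps.
Combining over a common denominator, (7w - 6)/(w - 6) − 16 = [(7w - 6)·4 − 64·(w - 6)] / [4·(w - 6)] = -36(w − 10) / (4(w - 6)).
So |(7w - 6)/(w - 6) − 16| = 36|w − 10| / (4·|w − 6|).
Require delta ≤ 2, so |w − 6| ≥ |4| − |w − 10| > 4 − 2 = 2.
Hence |(7w - 6)/(w - 6) − 16| < 36|w − 10|/(4·2) = (9/2)|w − 10|, which is < eps once |w − 10| < (2/9)eps.
Take delta = min(2, (2/9)eps). Then 0 < |w − 10| < delta forces both bounds, so |(7w - 6)/(w - 6) − 16| < eps.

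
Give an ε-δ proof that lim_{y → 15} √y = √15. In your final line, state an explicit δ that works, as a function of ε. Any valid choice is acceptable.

Fix ε > 0. We want δ > 0 such that 0 < |y − 15| < δ implies |√y − √15| < ε.
Rationalise: √y − √15 = (y − 15)/(√y + √15), so |√y − √15| = |y − 15|/(√y + √15).
Restrict δ ≤ 15 so that |y − 15| < 15 forces y > 0, and then √y + √15 > √15.
Hence |√y − √15| < |y − 15|/√15, which is < ε once |y − 15| < √15·ε.
Take δ = min(15, √15·ε). If 0 < |y − 15| < δ then y > 0 and |√y − √15| < |y − 15|/√15 < ε.

δ = min(15, √15·ε)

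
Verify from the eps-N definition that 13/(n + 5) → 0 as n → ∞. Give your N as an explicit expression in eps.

Suppose eps > 0. For n ≥ 1, |13/(n + 5) − 0| = 13/(n + 5) ≤ 13/n.
We need 13/n < eps, i.e. n > 13/eps.
Take N = 13/eps. If n > N then |13/(n + 5)| ≤ 13/n < eps.

N = 13/eps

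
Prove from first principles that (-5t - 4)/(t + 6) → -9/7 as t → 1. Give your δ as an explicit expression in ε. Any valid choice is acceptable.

Fix ε > 0. We want δ > 0 with 0 < |t − 1| < δ ⇒ |(-5t - 4)/(t + 6) + 9/7| < ε.
Combining over a common denominator, (-5t - 4)/(t + 6) + 9/7 = [(-5t - 4)·7 − (-9)·(t + 6)] / [7·(t + 6)] = -26(t − 1) / (7(t + 6)).
So |(-5t - 4)/(t + 6) + 9/7| = 26|t − 1| / (7·|t + 6|).
Require δ ≤ 7/2, so |t + 6| ≥ |7| − |t − 1| > 7 − 7/2 = 7/2.
Hence |(-5t - 4)/(t + 6) + 9/7| < 26|t − 1|/(7·(7/2)) = (52/49)|t − 1|, which is < ε once |t − 1| < (49/52)ε.
Take δ = min(7/2, (49/52)ε). Then 0 < |t − 1| < δ forces both bounds, so |(-5t - 4)/(t + 6) + 9/7| < ε.

δ = min(7/2, (49/52)ε)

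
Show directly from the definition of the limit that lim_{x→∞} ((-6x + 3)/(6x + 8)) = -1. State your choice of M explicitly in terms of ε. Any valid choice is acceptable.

Let ε > 0. We seek M > 0 such that x > M implies |(-6x + 3)/(6x + 8) + 1| < ε.
(-6x + 3)/(6x + 8) + 1 = (6(-6x + 3) − (-6)(6x + 8)) / (6(6x + 8)) = 66/(6(6x + 8)).
For x > 0 we have 6x + 8 > 6x, so |(-6x + 3)/(6x + 8) + 1| = 66/(6(6x + 8)) < 66/(6·6x) = (11/6)/x.
Thus |(-6x + 3)/(6x + 8) + 1| < ε whenever x > (11/6)/ε.
Take M = (11/6)/ε. If x > M then |(-6x + 3)/(6x + 8) + 1| < (11/6)/x < ε.

M = (11/6)/ε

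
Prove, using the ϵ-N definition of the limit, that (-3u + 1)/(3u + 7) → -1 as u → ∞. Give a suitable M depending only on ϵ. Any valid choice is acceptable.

Let ϵ > 0. We seek M > 0 such that u > M implies |(-3u + 1)/(3u + 7) + 1| < ϵ.
(-3u + 1)/(3u + 7) + 1 = (3(-3u + 1) − (-3)(3u + 7)) / (3(3u + 7)) = 24/(3(3u + 7)).
For u > 0 we have 3u + 7 > 3u, so |(-3u + 1)/(3u + 7) + 1| = 24/(3(3u + 7)) < 24/(3·3u) = (8/3)/u.
Thus |(-3u + 1)/(3u + 7) + 1| < ϵ whenever u > (8/3)/ϵ.
Take M = (8/3)/ϵ. If u > M then |(-3u + 1)/(3u + 7) + 1| < (8/3)/u < ϵ.

M = (8/3)/ϵ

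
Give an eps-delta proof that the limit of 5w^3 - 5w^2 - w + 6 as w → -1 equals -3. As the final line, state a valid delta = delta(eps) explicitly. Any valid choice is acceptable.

delta = min(2, eps/84)

Let eps > 0 be given. We want delta > 0 such that 0 < |w + 1| < delta implies |(5w^3 - 5w^2 - w + 6) + 3| < eps.
(5w^3 - 5w^2 - w + 6) + 3 = 5w^3 - 5w^2 - w + 9 = (w + 1)(5w^2 - 10w + 9).
So |(5w^3 - 5w^2 - w + 6) + 3| = |w + 1|·|5w^2 - 10w + 9|.
Assume first that |w + 1| < 2, so |w| < 3. Then |5w^2 - 10w + 9| ≤ 5·3^2 + 10·3 + 9 = 84.
Hence |(5w^3 - 5w^2 - w + 6) + 3| ≤ 84|w + 1| < eps provided |w + 1| < eps/84.
Choosing delta = min(2, eps/84) ensures both conditions, hence |(5w^3 - 5w^2 - w + 6) + 3| < eps.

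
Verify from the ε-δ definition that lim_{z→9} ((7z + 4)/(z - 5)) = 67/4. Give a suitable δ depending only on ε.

Let ε > 0. We want δ > 0 with 0 < |z − 9| < δ ⇒ |(7z + 4)/(z - 5) − (67/4)| < ε.
Combining over a common denominator, (7z + 4)/(z - 5) − (67/4) = [(7z + 4)·4 − 67·(z - 5)] / [4·(z - 5)] = -39(z − 9) / (4(z - 5)).
So |(7z + 4)/(z - 5) − (67/4)| = 39|z − 9| / (4·|z − 5|).
Restrict δ ≤ 2. Then |z − 9| < 2 gives |z − 5| = |(z − 9) + 4| ≥ 4 − 2 = 2.
Hence |(7z + 4)/(z - 5) − (67/4)| < 39|z − 9|/(4·2) = (39/8)|z − 9|, which is < ε once |z − 9| < (8/39)ε.
Take δ = min(2, (8/39)ε). Then 0 < |z − 9| < δ forces both bounds, so |(7z + 4)/(z - 5) − (67/4)| < ε.

δ = min(2, (8/39)ε)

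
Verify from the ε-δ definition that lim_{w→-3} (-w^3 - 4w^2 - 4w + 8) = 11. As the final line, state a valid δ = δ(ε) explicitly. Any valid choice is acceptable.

δ = min(2, ε/31)

Let ε > 0 be given. We want δ > 0 such that 0 < |w + 3| < δ implies |(-w^3 - 4w^2 - 4w + 8) − 11| < ε.
(-w^3 - 4w^2 - 4w + 8) − 11 = -w^3 - 4w^2 - 4w - 3 = (w + 3)(-w^2 - w - 1).
So |(-w^3 - 4w^2 - 4w + 8) − 11| = |w + 3|·|-w^2 - w - 1|.
Assume first that |w + 3| < 2, so |w| < 5. Then |-w^2 - w - 1| ≤ 5^2 + 5 + 1 = 31.
Hence |(-w^3 - 4w^2 - 4w + 8) − 11| ≤ 31|w + 3| < ε provided |w + 3| < ε/31.
Choosing δ = min(2, ε/31) ensures both conditions, hence |(-w^3 - 4w^2 - 4w + 8) − 11| < ε.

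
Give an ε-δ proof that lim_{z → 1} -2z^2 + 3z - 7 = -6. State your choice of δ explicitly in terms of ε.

Let ε > 0 be given. We want δ > 0 such that 0 < |z − 1| < δ implies |(-2z^2 + 3z - 7) + 6| < ε.
(-2z^2 + 3z - 7) + 6 = -2z^2 + 3z - 1 = (z − 1)(-2z + 1).
So |(-2z^2 + 3z - 7) + 6| = |z − 1|·|-2z + 1|.
Assume first that |z − 1| < 1, so |z| < 2. Then |-2z + 1| ≤ 2·2 + 1 = 5.
Hence |(-2z^2 + 3z - 7) + 6| ≤ 5|z − 1| < ε provided |z − 1| < ε/5.
Take δ = min(1, ε/5). Then 0 < |z − 1| < δ gives both |z − 1| < 1 and |z − 1| < ε/5, so |(-2z^2 + 3z - 7) + 6| < ε.

δ = min(1, ε/5)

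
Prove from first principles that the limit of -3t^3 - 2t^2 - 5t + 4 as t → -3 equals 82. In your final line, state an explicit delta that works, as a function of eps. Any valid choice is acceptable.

delta = min(1, eps/102)

Let eps > 0. We want delta > 0 such that 0 < |t + 3| < delta implies |(-3t^3 - 2t^2 - 5t + 4) − 82| < eps.
(-3t^3 - 2t^2 - 5t + 4) − 82 = -3t^3 - 2t^2 - 5t - 78 = (t + 3)(-3t^2 + 7t - 26).
So |(-3t^3 - 2t^2 - 5t + 4) − 82| = |t + 3|·|-3t^2 + 7t - 26|.
Assume first that |t + 3| < 1, so |t| < 4. Then |-3t^2 + 7t - 26| ≤ 3·4^2 + 7·4 + 26 = 102.
Hence |(-3t^3 - 2t^2 - 5t + 4) − 82| ≤ 102|t + 3| < eps provided |t + 3| < eps/102.
Take delta = min(1, eps/102). Then 0 < |t + 3| < delta gives both |t + 3| < 1 and |t + 3| < eps/102, so |(-3t^3 - 2t^2 - 5t + 4) − 82| < eps.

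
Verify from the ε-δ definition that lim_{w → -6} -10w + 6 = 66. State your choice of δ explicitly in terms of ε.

Let ε > 0 be given. We need δ > 0 so that 0 < |w + 6| < δ implies |(-10w + 6) − 66| < ε.
Since (-10w + 6) − 66 = -10(w + 6), we have |(-10w + 6) − 66| = 10|w + 6|.
Thus it suffices that |w + 6| < ε/10.
Choosing δ = ε/10 gives |(-10w + 6) − 66| = 10|w + 6| < ε whenever |w + 6| < δ.

δ = ε/10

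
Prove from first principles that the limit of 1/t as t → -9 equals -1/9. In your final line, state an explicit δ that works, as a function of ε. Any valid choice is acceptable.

δ = min(9/2, (81/2)ε)

Let ε > 0 be given. We seek δ > 0 such that 0 < |t + 9| < δ implies |1/t + 1/9| < ε.
|1/t + 1/9| = |-9 − t|/(9·|t|) = |t + 9|/(9|t|).
Restrict δ ≤ 9/2. Then |t + 9| < 9/2 gives |t| > 9/2, so 9|t| > 81/2.
Then |1/t + 1/9| < |t + 9|/(81/2), which is < ε when |t + 9| < (81/2)ε.
Take δ = min(9/2, (81/2)ε). Then 0 < |t + 9| < δ gives both |t + 9| < 9/2 and |t + 9| < (81/2)ε, so |1/t + 1/9| < ε.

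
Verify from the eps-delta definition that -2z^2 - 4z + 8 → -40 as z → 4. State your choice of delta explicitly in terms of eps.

Suppose eps > 0. We want delta > 0 such that 0 < |z − 4| < delta implies |(-2z^2 - 4z + 8) + 40| < eps.
(-2z^2 - 4z + 8) + 40 = -2z^2 - 4z + 48 = (z − 4)(-2z - 12).
So |(-2z^2 - 4z + 8) + 40| = |z − 4|·|-2z - 12|.
Require delta ≤ 2. Then |z − 4| < 2 gives |z| < 6, and by the triangle inequality |-2z - 12| ≤ 2·6 + 12 = 24.
Hence |(-2z^2 - 4z + 8) + 40| ≤ 24|z − 4| < eps provided |z − 4| < eps/24.
Choosing delta = min(2, eps/24) ensures both conditions, hence |(-2z^2 - 4z + 8) + 40| < eps.

delta = min(2, eps/24)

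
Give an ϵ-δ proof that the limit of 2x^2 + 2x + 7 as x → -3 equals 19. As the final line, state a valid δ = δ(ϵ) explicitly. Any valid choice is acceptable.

Let ϵ > 0. We want δ > 0 such that 0 < |x + 3| < δ implies |(2x^2 + 2x + 7) − 19| < ϵ.
(2x^2 + 2x + 7) − 19 = 2x^2 + 2x - 12 = (x + 3)(2x - 4).
So |(2x^2 + 2x + 7) − 19| = |x + 3|·|2x - 4|.
Require δ ≤ 2. Then |x + 3| < 2 gives |x| < 5, and by the triangle inequality |2x - 4| ≤ 2·5 + 4 = 14.
Hence |(2x^2 + 2x + 7) − 19| ≤ 14|x + 3| < ϵ provided |x + 3| < ϵ/14.
Take δ = min(2, ϵ/14). Then 0 < |x + 3| < δ gives both |x + 3| < 2 and |x + 3| < ϵ/14, so |(2x^2 + 2x + 7) − 19| < ϵ.

δ = min(2, ϵ/14)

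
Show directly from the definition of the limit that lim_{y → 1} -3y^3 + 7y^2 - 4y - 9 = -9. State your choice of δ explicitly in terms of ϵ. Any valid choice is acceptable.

Suppose ϵ > 0. We want δ > 0 such that 0 < |y − 1| < δ implies |(-3y^3 + 7y^2 - 4y - 9) + 9| < ϵ.
(-3y^3 + 7y^2 - 4y - 9) + 9 = -3y^3 + 7y^2 - 4y = (y − 1)(-3y^2 + 4y).
So |(-3y^3 + 7y^2 - 4y - 9) + 9| = |y − 1|·|-3y^2 + 4y|.
Require δ ≤ 2. Then |y − 1| < 2 gives |y| < 3, and by the triangle inequality |-3y^2 + 4y| ≤ 3·3^2 + 4·3 = 39.
Hence |(-3y^3 + 7y^2 - 4y - 9) + 9| ≤ 39|y − 1| < ϵ provided |y − 1| < ϵ/39.
Take δ = min(2, ϵ/39). Then 0 < |y − 1| < δ gives both |y − 1| < 2 and |y − 1| < ϵ/39, so |(-3y^3 + 7y^2 - 4y - 9) + 9| < ϵ.

δ = min(2, ϵ/39)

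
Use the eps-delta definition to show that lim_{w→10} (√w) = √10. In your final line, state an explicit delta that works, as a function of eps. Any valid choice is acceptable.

Let eps > 0. We want delta > 0 such that 0 < |w − 10| < delta implies |√w − √10| < eps.
Multiplying by the conjugate, |√w − √10| = |w − 10|/(√w + √10).
Restrict delta ≤ 10 so that |w − 10| < 10 forces w > 0, and then √w + √10 > √10.
Hence |√w − √10| < |w − 10|/√10, which is < eps once |w − 10| < √10·eps.
Take delta = min(10, √10·eps). If 0 < |w − 10| < delta then w > 0 and |√w − √10| < |w − 10|/√10 < eps.

delta = min(10, √10·eps)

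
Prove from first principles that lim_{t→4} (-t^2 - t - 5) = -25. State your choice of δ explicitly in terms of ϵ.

Suppose ϵ > 0. We want δ > 0 such that 0 < |t − 4| < δ implies |(-t^2 - t - 5) + 25| < ϵ.
(-t^2 - t - 5) + 25 = -t^2 - t + 20 = (t − 4)(-t - 5).
So |(-t^2 - t - 5) + 25| = |t − 4|·|-t - 5|.
Require δ ≤ 1. Then |t − 4| < 1 gives |t| < 5, and by the triangle inequality |-t - 5| ≤ 5 + 5 = 10.
Hence |(-t^2 - t - 5) + 25| ≤ 10|t − 4| < ϵ provided |t − 4| < ϵ/10.
Take δ = min(1, ϵ/10). Then 0 < |t − 4| < δ gives both |t − 4| < 1 and |t − 4| < ϵ/10, so |(-t^2 - t - 5) + 25| < ϵ.

δ = min(1, ϵ/10)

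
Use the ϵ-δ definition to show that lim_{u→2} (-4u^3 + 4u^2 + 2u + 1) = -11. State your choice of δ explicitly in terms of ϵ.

δ = min(1, ϵ/54)

Let ϵ > 0 be given. We want δ > 0 such that 0 < |u − 2| < δ implies |(-4u^3 + 4u^2 + 2u + 1) + 11| < ϵ.
(-4u^3 + 4u^2 + 2u + 1) + 11 = -4u^3 + 4u^2 + 2u + 12 = (u − 2)(-4u^2 - 4u - 6).
So |(-4u^3 + 4u^2 + 2u + 1) + 11| = |u − 2|·|-4u^2 - 4u - 6|.
Assume first that |u − 2| < 1, so |u| < 3. Then |-4u^2 - 4u - 6| ≤ 4·3^2 + 4·3 + 6 = 54.
Hence |(-4u^3 + 4u^2 + 2u + 1) + 11| ≤ 54|u − 2| < ϵ provided |u − 2| < ϵ/54.
Take δ = min(1, ϵ/54). Then 0 < |u − 2| < δ gives both |u − 2| < 1 and |u − 2| < ϵ/54, so |(-4u^3 + 4u^2 + 2u + 1) + 11| < ϵ.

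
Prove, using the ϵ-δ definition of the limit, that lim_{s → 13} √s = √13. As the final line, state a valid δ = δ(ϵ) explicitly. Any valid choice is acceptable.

δ = min(13, √13·ϵ)

Let ϵ > 0. We want δ > 0 such that 0 < |s − 13| < δ implies |√s − √13| < ϵ.
Multiplying by the conjugate, |√s − √13| = |s − 13|/(√s + √13).
Restrict δ ≤ 13 so that |s − 13| < 13 forces s > 0, and then √s + √13 > √13.
Hence |√s − √13| < |s − 13|/√13, which is < ϵ once |s − 13| < √13·ϵ.
Take δ = min(13, √13·ϵ). If 0 < |s − 13| < δ then s > 0 and |√s − √13| < |s − 13|/√13 < ϵ.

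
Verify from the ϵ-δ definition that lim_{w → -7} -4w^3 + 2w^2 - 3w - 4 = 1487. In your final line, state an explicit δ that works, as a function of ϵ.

Let ϵ > 0. We want δ > 0 such that 0 < |w + 7| < δ implies |(-4w^3 + 2w^2 - 3w - 4) − 1487| < ϵ.
(-4w^3 + 2w^2 - 3w - 4) − 1487 = -4w^3 + 2w^2 - 3w - 1491 = (w + 7)(-4w^2 + 30w - 213).
So |(-4w^3 + 2w^2 - 3w - 4) − 1487| = |w + 7|·|-4w^2 + 30w - 213|.
Require δ ≤ 1. Then |w + 7| < 1 gives |w| < 8, and by the triangle inequality |-4w^2 + 30w - 213| ≤ 4·8^2 + 30·8 + 213 = 709.
Hence |(-4w^3 + 2w^2 - 3w - 4) − 1487| ≤ 709|w + 7| < ϵ provided |w + 7| < ϵ/709.
Choosing δ = min(1, ϵ/709) ensures both conditions, hence |(-4w^3 + 2w^2 - 3w - 4) − 1487| < ϵ.

δ = min(1, ϵ/709)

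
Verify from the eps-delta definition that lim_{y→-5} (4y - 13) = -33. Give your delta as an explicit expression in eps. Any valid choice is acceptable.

Fix eps > 0. We need delta > 0 so that 0 < |y + 5| < delta implies |(4y - 13) + 33| < eps.
|(4y - 13) + 33| = |4y + 20| = 4|y + 5|.
So 4|y + 5| < eps exactly when |y + 5| < eps/4.
Choosing delta = eps/4 gives |(4y - 13) + 33| = 4|y + 5| < eps whenever |y + 5| < delta.

delta = eps/4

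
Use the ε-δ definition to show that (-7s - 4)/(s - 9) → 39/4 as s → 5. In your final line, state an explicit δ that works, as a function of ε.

δ = min(2, (8/67)ε)

Fix ε > 0. We want δ > 0 with 0 < |s − 5| < δ ⇒ |(-7s - 4)/(s - 9) − (39/4)| < ε.
Combining over a common denominator, (-7s - 4)/(s - 9) − (39/4) = [(-7s - 4)·(-4) − (-39)·(s - 9)] / [(-4)·(s - 9)] = 67(s − 5) / ((-4)(s - 9)).
So |(-7s - 4)/(s - 9) − (39/4)| = 67|s − 5| / (4·|s − 9|).
Require δ ≤ 2, so |s − 9| ≥ |-4| − |s − 5| > 4 − 2 = 2.
Hence |(-7s - 4)/(s - 9) − (39/4)| < 67|s − 5|/(4·2) = (67/8)|s − 5|, which is < ε once |s − 5| < (8/67)ε.
Take δ = min(2, (8/67)ε). Then 0 < |s − 5| < δ forces both bounds, so |(-7s - 4)/(s - 9) − (39/4)| < ε.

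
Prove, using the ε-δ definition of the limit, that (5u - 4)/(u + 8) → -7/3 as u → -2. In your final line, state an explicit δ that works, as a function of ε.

δ = min(3, (9/22)ε)

Let ε > 0 be given. We want δ > 0 with 0 < |u + 2| < δ ⇒ |(5u - 4)/(u + 8) + 7/3| < ε.
Combining over a common denominator, (5u - 4)/(u + 8) + 7/3 = [(5u - 4)·6 − (-14)·(u + 8)] / [6·(u + 8)] = 44(u + 2) / (6(u + 8)).
So |(5u - 4)/(u + 8) + 7/3| = 44|u + 2| / (6·|u + 8|).
Require δ ≤ 3, so |u + 8| ≥ |6| − |u + 2| > 6 − 3 = 3.
Hence |(5u - 4)/(u + 8) + 7/3| < 44|u + 2|/(6·3) = (22/9)|u + 2|, which is < ε once |u + 2| < (9/22)ε.
Take δ = min(3, (9/22)ε). Then 0 < |u + 2| < δ forces both bounds, so |(5u - 4)/(u + 8) + 7/3| < ε.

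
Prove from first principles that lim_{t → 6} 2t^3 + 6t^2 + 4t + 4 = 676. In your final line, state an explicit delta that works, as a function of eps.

Let eps > 0. We want delta > 0 such that 0 < |t − 6| < delta implies |(2t^3 + 6t^2 + 4t + 4) − 676| < eps.
(2t^3 + 6t^2 + 4t + 4) − 676 = 2t^3 + 6t^2 + 4t - 672 = (t − 6)(2t^2 + 18t + 112).
So |(2t^3 + 6t^2 + 4t + 4) − 676| = |t − 6|·|2t^2 + 18t + 112|.
Require delta ≤ 1. Then |t − 6| < 1 gives |t| < 7, and by the triangle inequality |2t^2 + 18t + 112| ≤ 2·7^2 + 18·7 + 112 = 336.
Hence |(2t^3 + 6t^2 + 4t + 4) − 676| ≤ 336|t − 6| < eps provided |t − 6| < eps/336.
Choosing delta = min(1, eps/336) ensures both conditions, hence |(2t^3 + 6t^2 + 4t + 4) − 676| < eps.

delta = min(1, eps/336)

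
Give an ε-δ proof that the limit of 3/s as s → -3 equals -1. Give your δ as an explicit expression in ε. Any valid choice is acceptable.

Let ε > 0. We seek δ > 0 such that 0 < |s + 3| < δ implies |3/s + 1| < ε.
|3/s + 1| = 3·|-3 − s|/(3·|s|) = 3|s + 3|/(3|s|).
Restrict δ ≤ 3/2. Then |s + 3| < 3/2 gives |s| > 3/2, so 3|s| > 9/2.
Then |3/s + 1| < 3|s + 3|/(9/2), which is < ε when |s + 3| < (3/2)ε.
Take δ = min(3/2, (3/2)ε). Then 0 < |s + 3| < δ gives both |s + 3| < 3/2 and |s + 3| < (3/2)ε, so |3/s + 1| < ε.

δ = min(3/2, (3/2)ε)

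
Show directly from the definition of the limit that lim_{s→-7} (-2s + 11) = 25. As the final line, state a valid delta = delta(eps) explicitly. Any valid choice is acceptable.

delta = eps/2

Let eps > 0. We need delta > 0 so that 0 < |s + 7| < delta implies |(-2s + 11) − 25| < eps.
Since (-2s + 11) − 25 = -2(s + 7), we have |(-2s + 11) − 25| = 2|s + 7|.
Thus it suffices that |s + 7| < eps/2.
Take delta = eps/2. If 0 < |s + 7| < delta then |(-2s + 11) − 25| = 2|s + 7| < 2·(eps/2) = eps.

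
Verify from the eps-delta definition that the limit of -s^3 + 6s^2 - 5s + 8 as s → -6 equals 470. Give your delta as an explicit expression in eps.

Suppose eps > 0. We want delta > 0 such that 0 < |s + 6| < delta implies |(-s^3 + 6s^2 - 5s + 8) − 470| < eps.
(-s^3 + 6s^2 - 5s + 8) − 470 = -s^3 + 6s^2 - 5s - 462 = (s + 6)(-s^2 + 12s - 77).
So |(-s^3 + 6s^2 - 5s + 8) − 470| = |s + 6|·|-s^2 + 12s - 77|.
Assume first that |s + 6| < 1, so |s| < 7. Then |-s^2 + 12s - 77| ≤ 7^2 + 12·7 + 77 = 210.
Hence |(-s^3 + 6s^2 - 5s + 8) − 470| ≤ 210|s + 6| < eps provided |s + 6| < eps/210.
Choosing delta = min(1, eps/210) ensures both conditions, hence |(-s^3 + 6s^2 - 5s + 8) − 470| < eps.

delta = min(1, eps/210)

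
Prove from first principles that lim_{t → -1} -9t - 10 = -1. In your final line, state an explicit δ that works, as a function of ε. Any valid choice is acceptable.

δ = ε/9

Let ε > 0 be given. We need δ > 0 so that 0 < |t + 1| < δ implies |(-9t - 10) + 1| < ε.
|(-9t - 10) + 1| = |-9t - 9| = 9|t + 1|.
So 9|t + 1| < ε exactly when |t + 1| < ε/9.
Choosing δ = ε/9 gives |(-9t - 10) + 1| = 9|t + 1| < ε whenever |t + 1| < δ.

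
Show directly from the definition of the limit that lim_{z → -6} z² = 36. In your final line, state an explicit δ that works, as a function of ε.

δ = min(1, ε/13)

Suppose ε > 0. We seek δ > 0 with 0 < |z + 6| < δ ⇒ |z² − 36| < ε.
Factor: z² − 36 = (z + 6)(z - 6), so |z² − 36| = |z + 6|·|z - 6|.
Restrict δ ≤ 1. Then |z + 6| < 1 gives |z| < 7, so by the triangle inequality |z - 6| ≤ 7 + 6 = 13.
Hence |z² − 36| ≤ 13|z + 6|, which is < ε once |z + 6| < ε/13.
Take δ = min(1, ε/13). If 0 < |z + 6| < δ then both bounds hold and |z² − 36| ≤ 13|z + 6| < 13·(ε/13) = ε.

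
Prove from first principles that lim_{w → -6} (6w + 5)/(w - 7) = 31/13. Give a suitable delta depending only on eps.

Suppose eps > 0. We want delta > 0 with 0 < |w + 6| < delta ⇒ |(6w + 5)/(w - 7) − (31/13)| < eps.
Combining over a common denominator, (6w + 5)/(w - 7) − (31/13) = [(6w + 5)·(-13) − (-31)·(w - 7)] / [(-13)·(w - 7)] = -47(w + 6) / ((-13)(w - 7)).
So |(6w + 5)/(w - 7) − (31/13)| = 47|w + 6| / (13·|w − 7|).
Require delta ≤ 13/2, so |w − 7| ≥ |-13| − |w + 6| > 13 − 13/2 = 13/2.
Hence |(6w + 5)/(w - 7) − (31/13)| < 47|w + 6|/(13·(13/2)) = (94/169)|w + 6|, which is < eps once |w + 6| < (169/94)eps.
Take delta = min(13/2, (169/94)eps). Then 0 < |w + 6| < delta forces both bounds, so |(6w + 5)/(w - 7) − (31/13)| < eps.

delta = min(13/2, (169/94)eps)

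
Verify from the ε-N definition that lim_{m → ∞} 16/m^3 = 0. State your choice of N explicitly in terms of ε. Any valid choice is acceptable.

N = (16/ε)^{1/3}

Let ε > 0. For m ≥ 1, |16/m^3 − 0| = 16/m^3.
16/m^3 < ε ⇔ m^3 > 16/ε ⇔ m > (16/ε)^{1/3}.
Take N = (16/ε)^{1/3}. Then m > N implies 16/m^3 < ε.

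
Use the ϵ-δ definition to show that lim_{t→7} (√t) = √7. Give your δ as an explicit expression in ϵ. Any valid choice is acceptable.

Suppose ϵ > 0. We want δ > 0 such that 0 < |t − 7| < δ implies |√t − √7| < ϵ.
Rationalise: √t − √7 = (t − 7)/(√t + √7), so |√t − √7| = |t − 7|/(√t + √7).
Restrict δ ≤ 7 so that |t − 7| < 7 forces t > 0, and then √t + √7 > √7.
Hence |√t − √7| < |t − 7|/√7, which is < ϵ once |t − 7| < √7·ϵ.
Take δ = min(7, √7·ϵ). If 0 < |t − 7| < δ then t > 0 and |√t − √7| < |t − 7|/√7 < ϵ.

δ = min(7, √7·ϵ)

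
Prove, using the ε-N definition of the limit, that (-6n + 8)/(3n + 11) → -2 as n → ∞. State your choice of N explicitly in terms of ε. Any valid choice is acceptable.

Let ε > 0. For n ≥ 1, |(-6n + 8)/(3n + 11) + 2| = |90|/(3(3n + 11)) = 90/(3(3n + 11)).
Since 3n + 11 ≥ 3n for n ≥ 1, this is ≤ 90/(3·3n) = 10/n.
So |(-6n + 8)/(3n + 11) + 2| < ε whenever n > 10/ε.
Take N = 10/ε. If n > N then |(-6n + 8)/(3n + 11) + 2| ≤ 10/n < ε.

N = 10/ε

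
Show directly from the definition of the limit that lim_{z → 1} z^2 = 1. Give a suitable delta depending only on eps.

Suppose eps > 0. We seek delta > 0 with 0 < |z − 1| < delta ⇒ |z^2 − 1| < eps.
Factor: z^2 − 1 = (z − 1)(z + 1), so |z^2 − 1| = |z − 1|·|z + 1|.
Impose delta ≤ 1 so that |z| < 2; then |z + 1| ≤ 3.
Hence |z^2 − 1| ≤ 3|z − 1|, which is < eps once |z − 1| < eps/3.
Take delta = min(1, eps/3). If 0 < |z − 1| < delta then both bounds hold and |z^2 − 1| ≤ 3|z − 1| < 3·(eps/3) = eps.

delta = min(1, eps/3)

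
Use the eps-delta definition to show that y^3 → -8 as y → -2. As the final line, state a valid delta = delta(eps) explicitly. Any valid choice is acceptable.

Suppose eps > 0. We seek delta > 0 with 0 < |y + 2| < delta ⇒ |y^3 + 8| < eps.
Factor: y^3 + 8 = (y + 2)(y^2 - 2y + 4), so |y^3 + 8| = |y + 2|·|y^2 - 2y + 4|.
Restrict delta ≤ 1. Then |y + 2| < 1 gives |y| < 3, so by the triangle inequality |y^2 - 2y + 4| ≤ 3^2 + 2·3 + 4 = 19.
Hence |y^3 + 8| ≤ 19|y + 2|, which is < eps once |y + 2| < eps/19.
Take delta = min(1, eps/19). If 0 < |y + 2| < delta then both bounds hold and |y^3 + 8| ≤ 19|y + 2| < 19·(eps/19) = eps.

delta = min(1, eps/19)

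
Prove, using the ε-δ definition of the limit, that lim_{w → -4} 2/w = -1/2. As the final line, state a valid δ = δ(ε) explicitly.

Suppose ε > 0. We seek δ > 0 such that 0 < |w + 4| < δ implies |2/w + 1/2| < ε.
|2/w + 1/2| = 2·|-4 − w|/(4·|w|) = 2|w + 4|/(4|w|).
Require δ ≤ 2 so that |w| > 4 − 2 = 2, hence 4|w| > 8.
Then |2/w + 1/2| < 2|w + 4|/8, which is < ε when |w + 4| < 4ε.
Take δ = min(2, 4ε). Then 0 < |w + 4| < δ gives both |w + 4| < 2 and |w + 4| < 4ε, so |2/w + 1/2| < ε.

δ = min(2, 4ε)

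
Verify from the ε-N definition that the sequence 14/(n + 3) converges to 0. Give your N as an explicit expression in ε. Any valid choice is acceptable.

N = 14/ε

Fix ε > 0. For n ≥ 1, |14/(n + 3) − 0| = 14/(n + 3) ≤ 14/n.
We need 14/n < ε, i.e. n > 14/ε.
Take N = 14/ε. If n > N then |14/(n + 3)| ≤ 14/n < ε.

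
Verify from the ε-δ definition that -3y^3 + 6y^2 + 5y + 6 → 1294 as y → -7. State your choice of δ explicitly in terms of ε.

Let ε > 0 be given. We want δ > 0 such that 0 < |y + 7| < δ implies |(-3y^3 + 6y^2 + 5y + 6) − 1294| < ε.
(-3y^3 + 6y^2 + 5y + 6) − 1294 = -3y^3 + 6y^2 + 5y - 1288 = (y + 7)(-3y^2 + 27y - 184).
So |(-3y^3 + 6y^2 + 5y + 6) − 1294| = |y + 7|·|-3y^2 + 27y - 184|.
Assume first that |y + 7| < 2, so |y| < 9. Then |-3y^2 + 27y - 184| ≤ 3·9^2 + 27·9 + 184 = 670.
Hence |(-3y^3 + 6y^2 + 5y + 6) − 1294| ≤ 670|y + 7| < ε provided |y + 7| < ε/670.
Choosing δ = min(2, ε/670) ensures both conditions, hence |(-3y^3 + 6y^2 + 5y + 6) − 1294| < ε.

δ = min(2, ε/670)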